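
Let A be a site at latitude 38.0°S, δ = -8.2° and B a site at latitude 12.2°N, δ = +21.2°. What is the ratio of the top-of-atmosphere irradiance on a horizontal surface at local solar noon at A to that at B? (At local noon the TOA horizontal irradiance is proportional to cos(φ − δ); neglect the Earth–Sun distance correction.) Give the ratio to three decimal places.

0.879

A: cos θ_z = cos(-38.0° − (-8.2°)) = 0.8678.
B: cos θ_z = cos(12.2° − (21.2°)) = 0.9877.
Ratio A/B = 0.8678 / 0.9877 = 0.8786.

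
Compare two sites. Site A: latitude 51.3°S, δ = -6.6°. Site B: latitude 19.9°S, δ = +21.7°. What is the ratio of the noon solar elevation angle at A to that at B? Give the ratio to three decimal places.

0.936

A: 90° − |-51.3 − (-6.6)| = 45.30°.
B: 90° − |-19.9 − (21.7)| = 48.40°.
Ratio A/B = 45.3000 / 48.4000 = 0.9360.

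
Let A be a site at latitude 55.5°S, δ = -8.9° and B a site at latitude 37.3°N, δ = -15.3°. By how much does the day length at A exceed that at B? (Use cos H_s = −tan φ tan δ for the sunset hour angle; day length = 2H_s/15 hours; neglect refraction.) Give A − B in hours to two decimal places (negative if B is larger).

+3.36 h

A: H_s = arccos(−tan -55.5° · tan -8.9°) = 103.17°, so 2H_s/15 = 13.7560 h.
B: H_s = arccos(−tan 37.3° · tan -15.3°) = 77.97°, so 2H_s/15 = 10.3960 h.
A − B = 13.7560 − 10.3960 = 3.3600 h.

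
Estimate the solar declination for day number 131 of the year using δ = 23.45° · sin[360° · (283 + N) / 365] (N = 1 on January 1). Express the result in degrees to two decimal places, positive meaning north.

+17.52°

360 × (283 + 131) / 365 = 408.329°; sin(408.329°) = 0.7470.
δ = 23.45 × 0.7470 = 17.517° ≈ +17.52°.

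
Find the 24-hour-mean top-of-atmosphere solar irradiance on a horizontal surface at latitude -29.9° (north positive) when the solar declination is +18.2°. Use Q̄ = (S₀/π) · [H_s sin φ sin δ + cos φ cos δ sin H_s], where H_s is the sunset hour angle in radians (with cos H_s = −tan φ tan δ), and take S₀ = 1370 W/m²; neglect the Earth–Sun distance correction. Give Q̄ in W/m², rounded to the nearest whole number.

The sunset hour angle satisfies cos H_s = −tan φ tan δ = 0.1891, giving H_s = 79.10°. In radians, H_s = 1.3806.
H_s sin φ sin δ = 1.3806 × -0.4985 × 0.3123 = -0.2149.
cos φ cos δ sin H_s = 0.8669 × 0.9500 × 0.9820 = 0.8087.
Q̄ = (1370/π) × (-0.2149 + 0.8087) = 436.08 × 0.5938 = 258.94 W/m².

259 W/m²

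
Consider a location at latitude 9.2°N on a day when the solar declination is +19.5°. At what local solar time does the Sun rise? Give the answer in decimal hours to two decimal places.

−tan φ tan δ = −(0.1620)(0.3541) = -0.0574; H_s = arccos(-0.0574) = 93.29°.
Sunrise is at 12 − H_s/15 = 12 − 6.219 = 5.781 h local solar time.

5.78 h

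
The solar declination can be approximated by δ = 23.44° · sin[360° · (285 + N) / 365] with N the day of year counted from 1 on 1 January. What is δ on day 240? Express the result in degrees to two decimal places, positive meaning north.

+8.85°

360 × (285 + 240) / 365 = 517.808°; sin(517.808°) = 0.3777.
δ = 23.44 × 0.3777 = 8.853° ≈ +8.85°.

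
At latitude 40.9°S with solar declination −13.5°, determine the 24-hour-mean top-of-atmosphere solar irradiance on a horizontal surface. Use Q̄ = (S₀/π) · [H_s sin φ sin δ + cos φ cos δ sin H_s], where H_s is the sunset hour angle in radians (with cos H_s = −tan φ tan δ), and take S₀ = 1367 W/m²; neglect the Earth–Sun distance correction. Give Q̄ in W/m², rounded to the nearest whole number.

cos H_s = −tan(-40.9°) · tan(-13.5°) = -0.2080, so H_s = arccos(-0.2080) = 102.01°. In radians, H_s = 1.7804.
H_s sin φ sin δ = 1.7804 × -0.6547 × -0.2334 = 0.2721.
cos φ cos δ sin H_s = 0.7559 × 0.9724 × 0.9781 = 0.7189.
Q̄ = (1367/π) × (0.2721 + 0.7189) = 435.13 × 0.9910 = 431.21 W/m².

431 W/m²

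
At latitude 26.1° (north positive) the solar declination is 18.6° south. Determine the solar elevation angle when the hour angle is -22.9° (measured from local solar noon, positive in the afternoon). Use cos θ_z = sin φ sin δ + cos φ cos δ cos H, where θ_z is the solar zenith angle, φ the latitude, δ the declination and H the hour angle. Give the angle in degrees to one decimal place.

40.1°

With φ = 26.1°, δ = -18.6°, H = -22.90°: sin φ sin δ = -0.1403, cos φ cos δ cos H = 0.7840, so cos θ_z = 0.6437.
θ_z = arccos(0.6437) = 49.93°, so the elevation is 90° − 49.93° = 40.07°.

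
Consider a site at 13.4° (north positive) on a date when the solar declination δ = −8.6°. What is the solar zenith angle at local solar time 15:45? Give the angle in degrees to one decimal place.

60.0°

Hour angle H = 15° × (15.75 − 12) = 56.25°.
With φ = 13.4°, δ = -8.6°, H = 56.25°: sin φ sin δ = -0.0347, cos φ cos δ cos H = 0.5344, so cos θ_z = 0.4997.
θ_z = arccos(0.4997) = 60.02°.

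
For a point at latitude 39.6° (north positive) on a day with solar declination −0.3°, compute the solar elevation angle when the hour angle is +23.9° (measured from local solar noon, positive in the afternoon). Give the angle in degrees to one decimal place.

44.5°

cos θ_z = sin(39.6°) sin(-0.3°) + cos(39.6°) cos(-0.3°) cos(23.90°) = -0.0033 + 0.7044 = 0.7011.
θ_z = arccos(0.7011) = 45.48°, so the elevation is 90° − 45.48° = 44.52°.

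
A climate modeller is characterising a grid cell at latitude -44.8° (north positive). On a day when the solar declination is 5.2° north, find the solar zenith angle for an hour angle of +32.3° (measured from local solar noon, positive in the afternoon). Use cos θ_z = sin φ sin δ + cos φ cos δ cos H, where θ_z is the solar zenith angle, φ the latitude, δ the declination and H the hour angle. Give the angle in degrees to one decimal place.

cos θ_z = sin(-44.8°) sin(5.2°) + cos(-44.8°) cos(5.2°) cos(32.30°) = -0.0639 + 0.5973 = 0.5334.
θ_z = arccos(0.5334) = 57.76°.

57.8°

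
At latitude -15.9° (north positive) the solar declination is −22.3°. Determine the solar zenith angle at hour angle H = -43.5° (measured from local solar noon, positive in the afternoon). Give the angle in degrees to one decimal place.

41.5°

cos θ_z = sin(-15.9°) sin(-22.3°) + cos(-15.9°) cos(-22.3°) cos(-43.50°) = 0.1040 + 0.6454 = 0.7494.
θ_z = arccos(0.7494) = 41.46°.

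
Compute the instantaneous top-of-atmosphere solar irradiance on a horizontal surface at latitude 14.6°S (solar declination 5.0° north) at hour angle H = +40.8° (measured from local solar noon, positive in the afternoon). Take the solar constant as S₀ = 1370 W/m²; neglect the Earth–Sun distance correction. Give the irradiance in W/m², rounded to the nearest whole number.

970 W/m²

cos θ_z = sin(-14.6°) sin(5.0°) + cos(-14.6°) cos(5.0°) cos(40.80°) = -0.0220 + 0.7298 = 0.7078.
Top-of-atmosphere irradiance = S₀ cos θ_z = 1370 × 0.7078 = 969.69 W/m².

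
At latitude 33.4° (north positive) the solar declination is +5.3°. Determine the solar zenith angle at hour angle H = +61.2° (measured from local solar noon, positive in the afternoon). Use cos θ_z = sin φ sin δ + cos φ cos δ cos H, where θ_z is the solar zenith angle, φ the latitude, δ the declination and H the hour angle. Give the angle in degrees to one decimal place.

cos θ_z = sin φ sin δ + cos φ cos δ cos H = (0.5505)(0.0924) + (0.8348)(0.9957)(0.4818) = 0.4513.
θ_z = arccos(0.4513) = 63.17°.

63.2°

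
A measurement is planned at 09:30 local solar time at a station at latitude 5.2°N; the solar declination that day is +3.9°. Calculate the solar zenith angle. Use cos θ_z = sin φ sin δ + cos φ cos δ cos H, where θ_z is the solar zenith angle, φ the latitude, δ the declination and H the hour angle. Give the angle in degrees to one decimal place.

37.4°

Hour angle H = 15° × (9.5 − 12) = -37.50°.
cos θ_z = sin(5.2°) sin(3.9°) + cos(5.2°) cos(3.9°) cos(-37.50°) = 0.0062 + 0.7883 = 0.7945.
θ_z = arccos(0.7945) = 37.39°.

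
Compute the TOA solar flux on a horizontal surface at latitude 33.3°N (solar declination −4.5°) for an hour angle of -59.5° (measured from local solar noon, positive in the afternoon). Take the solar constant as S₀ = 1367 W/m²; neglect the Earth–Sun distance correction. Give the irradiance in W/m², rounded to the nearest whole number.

519 W/m²

cos θ_z = sin(33.3°) sin(-4.5°) + cos(33.3°) cos(-4.5°) cos(-59.50°) = -0.0431 + 0.4229 = 0.3798.
Top-of-atmosphere irradiance = S₀ cos θ_z = 1367 × 0.3798 = 519.19 W/m².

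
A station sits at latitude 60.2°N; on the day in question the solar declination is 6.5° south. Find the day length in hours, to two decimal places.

10.47 hours

−tan φ tan δ = −(1.7461)(-0.1139) = 0.1989; H_s = arccos(0.1989) = 78.53°.
Day length = 2 H_s / 15° h⁻¹ = 157.06° / 15 = 10.471 h.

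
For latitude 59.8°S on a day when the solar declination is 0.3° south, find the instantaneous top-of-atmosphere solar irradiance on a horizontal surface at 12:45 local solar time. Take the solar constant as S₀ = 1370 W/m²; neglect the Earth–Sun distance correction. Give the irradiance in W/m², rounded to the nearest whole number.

Hour angle H = 15° × (12.75 − 12) = 11.25°.
cos θ_z = sin(-59.8°) sin(-0.3°) + cos(-59.8°) cos(-0.3°) cos(11.25°) = 0.0045 + 0.4933 = 0.4978.
Top-of-atmosphere irradiance = S₀ cos θ_z = 1370 × 0.4978 = 681.99 W/m².

682 W/m²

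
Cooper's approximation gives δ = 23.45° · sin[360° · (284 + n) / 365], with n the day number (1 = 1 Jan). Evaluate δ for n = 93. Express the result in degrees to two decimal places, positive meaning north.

+4.81°

360 × (284 + 93) / 365 = 371.836°; sin(371.836°) = 0.2051.
δ = 23.45 × 0.2051 = 4.810° ≈ +4.81°.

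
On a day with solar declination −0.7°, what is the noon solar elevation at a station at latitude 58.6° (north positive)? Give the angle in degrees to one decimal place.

At local solar noon the hour angle is zero, so the elevation is 90° − |φ − δ| = 90° − |58.6° − (-0.7°)| = 90° − 59.3° = 30.7°.

30.7°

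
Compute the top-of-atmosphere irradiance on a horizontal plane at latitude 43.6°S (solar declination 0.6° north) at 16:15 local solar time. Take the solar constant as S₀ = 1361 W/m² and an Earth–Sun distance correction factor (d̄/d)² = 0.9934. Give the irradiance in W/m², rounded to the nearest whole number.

Hour angle H = 15° × (16.25 − 12) = 63.75°.
cos θ_z = sin(-43.6°) sin(0.6°) + cos(-43.6°) cos(0.6°) cos(63.75°) = -0.0072 + 0.3203 = 0.3131.
Top-of-atmosphere irradiance = S₀ (d̄/d)² cos θ_z = 1361 × 0.9934 × 0.3131 = 423.32 W/m².

423 W/m²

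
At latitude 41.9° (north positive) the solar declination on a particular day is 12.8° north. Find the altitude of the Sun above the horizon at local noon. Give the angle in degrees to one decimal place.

At local solar noon the hour angle is zero, so the elevation is 90° − |φ − δ| = 90° − |41.9° − (12.8°)| = 90° − 29.1° = 60.9°.

60.9°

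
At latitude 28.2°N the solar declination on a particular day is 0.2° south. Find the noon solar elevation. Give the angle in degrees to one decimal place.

At local solar noon the hour angle is zero, so the elevation is 90° − |φ − δ| = 90° − |28.2° − (-0.2°)| = 90° − 28.4° = 61.6°.

61.6°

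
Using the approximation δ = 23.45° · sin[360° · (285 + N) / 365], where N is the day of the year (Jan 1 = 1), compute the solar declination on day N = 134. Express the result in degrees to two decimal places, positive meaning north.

+18.79°

360 × (285 + 134) / 365 = 413.260°; sin(413.260°) = 0.8014.
δ = 23.45 × 0.8014 = 18.793° ≈ +18.79°.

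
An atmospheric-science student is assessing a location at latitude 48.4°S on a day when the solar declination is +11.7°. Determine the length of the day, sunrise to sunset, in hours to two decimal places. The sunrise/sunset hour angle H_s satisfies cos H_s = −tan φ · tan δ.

10.20 hours

cos H_s = −tan(-48.4°) · tan(11.7°) = 0.2333, so H_s = arccos(0.2333) = 76.51°.
Day length = 2 H_s / 15° h⁻¹ = 153.02° / 15 = 10.201 h.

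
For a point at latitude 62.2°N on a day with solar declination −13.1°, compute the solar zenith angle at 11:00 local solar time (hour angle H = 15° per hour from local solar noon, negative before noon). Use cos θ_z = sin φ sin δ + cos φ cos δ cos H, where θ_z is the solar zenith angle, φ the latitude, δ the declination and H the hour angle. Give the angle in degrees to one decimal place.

76.2°

Hour angle H = 15° × (11 − 12) = -15.00°.
With φ = 62.2°, δ = -13.1°, H = -15.00°: sin φ sin δ = -0.2005, cos φ cos δ cos H = 0.4388, so cos θ_z = 0.2383.
θ_z = arccos(0.2383) = 76.21°.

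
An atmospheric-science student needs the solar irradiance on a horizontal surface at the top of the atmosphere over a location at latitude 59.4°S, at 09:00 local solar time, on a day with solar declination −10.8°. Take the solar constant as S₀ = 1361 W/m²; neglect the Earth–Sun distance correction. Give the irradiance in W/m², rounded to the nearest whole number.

701 W/m²

Hour angle H = 15° × (9 − 12) = -45.00°.
cos θ_z = sin(-59.4°) sin(-10.8°) + cos(-59.4°) cos(-10.8°) cos(-45.00°) = 0.1613 + 0.3536 = 0.5149.
Top-of-atmosphere irradiance = S₀ cos θ_z = 1361 × 0.5149 = 700.78 W/m².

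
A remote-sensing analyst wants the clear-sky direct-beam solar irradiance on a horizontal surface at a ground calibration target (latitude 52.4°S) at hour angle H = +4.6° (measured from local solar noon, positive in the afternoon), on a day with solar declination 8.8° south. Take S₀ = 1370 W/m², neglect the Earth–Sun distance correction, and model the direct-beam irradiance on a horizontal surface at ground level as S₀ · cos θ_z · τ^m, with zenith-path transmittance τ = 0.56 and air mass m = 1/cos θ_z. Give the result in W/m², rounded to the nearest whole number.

With φ = -52.4°, δ = -8.8°, H = 4.60°: sin φ sin δ = 0.1212, cos φ cos δ cos H = 0.6010, so cos θ_z = 0.7222.
Air mass m = 1/cos θ_z = 1/0.7222 = 1.385; τ^m = 0.56^1.385 = 0.4480.
Surface direct beam = 1370 × 0.7222 × 0.4480 = 443.26 W/m².

443 W/m²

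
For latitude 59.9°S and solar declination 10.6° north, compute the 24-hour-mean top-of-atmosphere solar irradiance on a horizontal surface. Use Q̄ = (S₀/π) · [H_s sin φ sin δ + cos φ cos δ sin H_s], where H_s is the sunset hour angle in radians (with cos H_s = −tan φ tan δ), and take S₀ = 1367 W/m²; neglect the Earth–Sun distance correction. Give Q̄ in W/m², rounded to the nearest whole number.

cos H_s = −tan(-59.9°) · tan(10.6°) = 0.3228, so H_s = arccos(0.3228) = 71.17°. In radians, H_s = 1.2422.
H_s sin φ sin δ = 1.2422 × -0.8652 × 0.1840 = -0.1978.
cos φ cos δ sin H_s = 0.5015 × 0.9829 × 0.9465 = 0.4666.
Q̄ = (1367/π) × (-0.1978 + 0.4666) = 435.13 × 0.2688 = 116.96 W/m².

117 W/m²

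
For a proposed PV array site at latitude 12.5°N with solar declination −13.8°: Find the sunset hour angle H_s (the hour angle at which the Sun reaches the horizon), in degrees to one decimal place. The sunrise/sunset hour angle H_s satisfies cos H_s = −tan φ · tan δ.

86.9°

cos H_s = −tan(12.5°) · tan(-13.8°) = 0.0545, so H_s = arccos(0.0545) = 86.88°.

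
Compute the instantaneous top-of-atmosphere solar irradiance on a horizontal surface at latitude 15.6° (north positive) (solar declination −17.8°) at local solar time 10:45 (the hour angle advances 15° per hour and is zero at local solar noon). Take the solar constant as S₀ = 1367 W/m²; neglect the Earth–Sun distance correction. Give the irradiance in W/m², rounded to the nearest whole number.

1075 W/m²

Hour angle H = 15° × (10.75 − 12) = -18.75°.
With φ = 15.6°, δ = -17.8°, H = -18.75°: sin φ sin δ = -0.0822, cos φ cos δ cos H = 0.8684, so cos θ_z = 0.7862.
Top-of-atmosphere irradiance = S₀ cos θ_z = 1367 × 0.7862 = 1074.74 W/m².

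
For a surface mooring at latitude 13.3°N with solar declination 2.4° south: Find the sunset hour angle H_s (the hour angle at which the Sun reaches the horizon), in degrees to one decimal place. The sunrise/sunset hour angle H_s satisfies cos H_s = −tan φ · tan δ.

−tan φ tan δ = −(0.2364)(-0.0419) = 0.0099; H_s = arccos(0.0099) = 89.43°.

89.4°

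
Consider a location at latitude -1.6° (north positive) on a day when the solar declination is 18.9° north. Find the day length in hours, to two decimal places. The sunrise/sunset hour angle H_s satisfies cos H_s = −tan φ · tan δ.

−tan φ tan δ = −(-0.0279)(0.3424) = 0.0096; H_s = arccos(0.0096) = 89.45°.
Day length = 2 H_s / 15° h⁻¹ = 178.90° / 15 = 11.927 h.

11.93 hours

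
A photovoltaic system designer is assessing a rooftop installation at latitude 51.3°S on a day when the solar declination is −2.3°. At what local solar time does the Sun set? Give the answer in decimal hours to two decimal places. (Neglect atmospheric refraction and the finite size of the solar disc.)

18.19 h

−tan φ tan δ = −(-1.2482)(-0.0402) = -0.0502; H_s = arccos(-0.0502) = 92.88°.
Sunset is at 12 + H_s/15 = 12 + 6.192 = 18.192 h local solar time.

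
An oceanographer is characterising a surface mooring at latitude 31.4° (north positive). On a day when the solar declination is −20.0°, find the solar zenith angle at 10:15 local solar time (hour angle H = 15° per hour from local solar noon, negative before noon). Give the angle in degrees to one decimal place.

57.2°

Hour angle H = 15° × (10.25 − 12) = -26.25°.
cos θ_z = sin(31.4°) sin(-20.0°) + cos(31.4°) cos(-20.0°) cos(-26.25°) = -0.1782 + 0.7194 = 0.5412.
θ_z = arccos(0.5412) = 57.23°.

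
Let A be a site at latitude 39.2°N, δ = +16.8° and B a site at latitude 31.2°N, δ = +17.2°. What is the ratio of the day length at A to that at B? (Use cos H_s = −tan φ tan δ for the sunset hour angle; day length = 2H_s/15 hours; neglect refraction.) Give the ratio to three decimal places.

1.034

A: H_s = arccos(−tan 39.2° · tan 16.8°) = 104.26°, so 2H_s/15 = 13.9013 h.
B: H_s = arccos(−tan 31.2° · tan 17.2°) = 100.81°, so 2H_s/15 = 13.4413 h.
Ratio A/B = 13.9013 / 13.4413 = 1.0342.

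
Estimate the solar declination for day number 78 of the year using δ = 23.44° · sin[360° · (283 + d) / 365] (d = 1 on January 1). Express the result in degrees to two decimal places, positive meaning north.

360 × (283 + 78) / 365 = 356.055°; sin(356.055°) = -0.0688.
δ = 23.44 × -0.0688 = -1.613° ≈ -1.61°.

-1.61°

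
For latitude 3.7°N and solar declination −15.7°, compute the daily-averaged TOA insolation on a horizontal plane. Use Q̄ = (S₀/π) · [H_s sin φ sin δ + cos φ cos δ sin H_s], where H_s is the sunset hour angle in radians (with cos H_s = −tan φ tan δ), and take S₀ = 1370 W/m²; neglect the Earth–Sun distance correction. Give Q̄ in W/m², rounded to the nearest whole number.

407 W/m²

cos H_s = −tan(3.7°) · tan(-15.7°) = 0.0182, so H_s = arccos(0.0182) = 88.96°. In radians, H_s = 1.5526.
H_s sin φ sin δ = 1.5526 × 0.0645 × -0.2706 = -0.0271.
cos φ cos δ sin H_s = 0.9979 × 0.9627 × 0.9998 = 0.9605.
Q̄ = (1370/π) × (-0.0271 + 0.9605) = 436.08 × 0.9334 = 407.04 W/m².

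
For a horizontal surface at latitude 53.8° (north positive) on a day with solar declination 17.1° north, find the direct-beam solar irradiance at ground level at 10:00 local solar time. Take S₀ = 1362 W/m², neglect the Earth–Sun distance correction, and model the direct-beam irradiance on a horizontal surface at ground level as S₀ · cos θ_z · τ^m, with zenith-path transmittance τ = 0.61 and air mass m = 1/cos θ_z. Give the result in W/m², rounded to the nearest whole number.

Hour angle H = 15° × (10 − 12) = -30.00°.
cos θ_z = sin φ sin δ + cos φ cos δ cos H = (0.8070)(0.2940) + (0.5906)(0.9558)(0.8660) = 0.7261.
Air mass m = 1/cos θ_z = 1/0.7261 = 1.377; τ^m = 0.61^1.377 = 0.5063.
Surface direct beam = 1362 × 0.7261 × 0.5063 = 500.70 W/m².

501 W/m²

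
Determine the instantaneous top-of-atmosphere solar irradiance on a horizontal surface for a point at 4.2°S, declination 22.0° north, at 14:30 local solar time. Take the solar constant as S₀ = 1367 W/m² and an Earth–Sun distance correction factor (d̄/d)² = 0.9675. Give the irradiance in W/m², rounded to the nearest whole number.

Hour angle H = 15° × (14.5 − 12) = 37.50°.
cos θ_z = sin(-4.2°) sin(22.0°) + cos(-4.2°) cos(22.0°) cos(37.50°) = -0.0274 + 0.7336 = 0.7062.
Top-of-atmosphere irradiance = S₀ (d̄/d)² cos θ_z = 1367 × 0.9675 × 0.7062 = 934.00 W/m².

934 W/m²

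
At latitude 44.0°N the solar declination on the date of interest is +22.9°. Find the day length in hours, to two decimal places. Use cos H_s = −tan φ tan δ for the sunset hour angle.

15.21 hours

−tan φ tan δ = −(0.9657)(0.4224) = -0.4079; H_s = arccos(-0.4079) = 114.07°.
Day length = 2 H_s / 15° h⁻¹ = 228.14° / 15 = 15.209 h.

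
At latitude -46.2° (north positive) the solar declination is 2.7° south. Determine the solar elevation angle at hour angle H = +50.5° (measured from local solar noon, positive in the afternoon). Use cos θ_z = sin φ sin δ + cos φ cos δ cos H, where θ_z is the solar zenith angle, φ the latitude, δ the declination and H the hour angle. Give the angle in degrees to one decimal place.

cos θ_z = sin φ sin δ + cos φ cos δ cos H = (-0.7218)(-0.0471) + (0.6921)(0.9989)(0.6361) = 0.4738.
θ_z = arccos(0.4738) = 61.72°, so the elevation is 90° − 61.72° = 28.28°.

28.3°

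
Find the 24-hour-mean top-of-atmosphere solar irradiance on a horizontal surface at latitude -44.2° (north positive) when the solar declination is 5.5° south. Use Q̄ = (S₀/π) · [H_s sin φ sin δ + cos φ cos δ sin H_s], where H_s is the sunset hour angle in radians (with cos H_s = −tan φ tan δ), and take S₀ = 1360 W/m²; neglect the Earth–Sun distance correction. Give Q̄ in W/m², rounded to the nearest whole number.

cos H_s = −tan(-44.2°) · tan(-5.5°) = -0.0936, so H_s = arccos(-0.0936) = 95.37°. In radians, H_s = 1.6645.
H_s sin φ sin δ = 1.6645 × -0.6972 × -0.0958 = 0.1112.
cos φ cos δ sin H_s = 0.7169 × 0.9954 × 0.9956 = 0.7105.
Q̄ = (1360/π) × (0.1112 + 0.7105) = 432.90 × 0.8217 = 355.71 W/m².

356 W/m²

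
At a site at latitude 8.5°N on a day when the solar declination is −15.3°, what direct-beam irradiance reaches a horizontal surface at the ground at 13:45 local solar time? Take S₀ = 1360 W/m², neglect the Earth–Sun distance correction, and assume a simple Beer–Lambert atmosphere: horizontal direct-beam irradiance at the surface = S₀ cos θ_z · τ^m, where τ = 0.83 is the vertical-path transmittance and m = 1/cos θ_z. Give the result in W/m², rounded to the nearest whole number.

884 W/m²

Hour angle H = 15° × (13.75 − 12) = 26.25°.
cos θ_z = sin(8.5°) sin(-15.3°) + cos(8.5°) cos(-15.3°) cos(26.25°) = -0.0390 + 0.8556 = 0.8166.
Air mass m = 1/cos θ_z = 1/0.8166 = 1.225; τ^m = 0.83^1.225 = 0.7959.
Surface direct beam = 1360 × 0.8166 × 0.7959 = 883.91 W/m².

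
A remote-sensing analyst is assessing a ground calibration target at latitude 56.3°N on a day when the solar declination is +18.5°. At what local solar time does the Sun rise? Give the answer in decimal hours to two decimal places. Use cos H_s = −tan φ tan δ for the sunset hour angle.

3.99 h

The sunset hour angle satisfies cos H_s = −tan φ tan δ = -0.5017, giving H_s = 120.11°.
Sunrise is at 12 − H_s/15 = 12 − 8.007 = 3.993 h local solar time.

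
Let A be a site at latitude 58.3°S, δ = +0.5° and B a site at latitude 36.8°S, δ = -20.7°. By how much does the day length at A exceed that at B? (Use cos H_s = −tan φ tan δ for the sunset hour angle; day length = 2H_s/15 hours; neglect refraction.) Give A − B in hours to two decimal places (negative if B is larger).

-2.30 h

A: H_s = arccos(−tan -58.3° · tan 0.5°) = 89.19°, so 2H_s/15 = 11.8920 h.
B: H_s = arccos(−tan -36.8° · tan -20.7°) = 106.42°, so 2H_s/15 = 14.1893 h.
A − B = 11.8920 − 14.1893 = -2.2973 h.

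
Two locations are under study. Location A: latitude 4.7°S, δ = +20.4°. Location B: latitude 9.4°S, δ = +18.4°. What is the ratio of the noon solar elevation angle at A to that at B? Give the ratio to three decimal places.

1.043

A: 90° − |-4.7 − (20.4)| = 64.90°.
B: 90° − |-9.4 − (18.4)| = 62.20°.
Ratio A/B = 64.9000 / 62.2000 = 1.0434.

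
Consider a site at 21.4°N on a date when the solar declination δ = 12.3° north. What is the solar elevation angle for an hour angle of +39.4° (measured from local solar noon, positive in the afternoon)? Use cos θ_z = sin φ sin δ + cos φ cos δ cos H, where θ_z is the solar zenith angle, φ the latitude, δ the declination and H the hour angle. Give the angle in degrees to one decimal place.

With φ = 21.4°, δ = 12.3°, H = 39.40°: sin φ sin δ = 0.0777, cos φ cos δ cos H = 0.7029, so cos θ_z = 0.7806.
θ_z = arccos(0.7806) = 38.68°, so the elevation is 90° − 38.68° = 51.32°.

51.3°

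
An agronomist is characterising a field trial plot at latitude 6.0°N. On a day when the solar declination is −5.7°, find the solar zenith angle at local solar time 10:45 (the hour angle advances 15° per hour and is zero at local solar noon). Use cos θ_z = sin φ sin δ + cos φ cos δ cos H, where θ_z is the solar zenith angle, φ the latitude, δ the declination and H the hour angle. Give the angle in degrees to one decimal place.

22.1°

Hour angle H = 15° × (10.75 − 12) = -18.75°.
cos θ_z = sin(6.0°) sin(-5.7°) + cos(6.0°) cos(-5.7°) cos(-18.75°) = -0.0104 + 0.9371 = 0.9267.
θ_z = arccos(0.9267) = 22.07°.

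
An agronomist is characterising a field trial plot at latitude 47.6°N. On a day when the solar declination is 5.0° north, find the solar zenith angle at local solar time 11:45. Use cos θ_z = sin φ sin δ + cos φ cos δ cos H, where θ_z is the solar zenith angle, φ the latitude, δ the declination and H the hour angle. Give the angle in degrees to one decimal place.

42.7°

Hour angle H = 15° × (11.75 − 12) = -3.75°.
cos θ_z = sin(47.6°) sin(5.0°) + cos(47.6°) cos(5.0°) cos(-3.75°) = 0.0644 + 0.6703 = 0.7347.
θ_z = arccos(0.7347) = 42.72°.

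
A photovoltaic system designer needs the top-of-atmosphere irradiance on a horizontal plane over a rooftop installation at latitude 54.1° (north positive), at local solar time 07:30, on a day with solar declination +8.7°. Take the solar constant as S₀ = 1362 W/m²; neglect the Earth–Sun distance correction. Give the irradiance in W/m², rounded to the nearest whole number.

Hour angle H = 15° × (7.5 − 12) = -67.50°.
With φ = 54.1°, δ = 8.7°, H = -67.50°: sin φ sin δ = 0.1225, cos φ cos δ cos H = 0.2218, so cos θ_z = 0.3443.
Top-of-atmosphere irradiance = S₀ cos θ_z = 1362 × 0.3443 = 468.94 W/m².

469 W/m²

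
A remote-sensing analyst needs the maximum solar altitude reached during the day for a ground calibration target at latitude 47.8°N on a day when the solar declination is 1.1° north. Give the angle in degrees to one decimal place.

At local solar noon the hour angle is zero, so the elevation is 90° − |φ − δ| = 90° − |47.8° − (1.1°)| = 90° − 46.7° = 43.3°.

43.3°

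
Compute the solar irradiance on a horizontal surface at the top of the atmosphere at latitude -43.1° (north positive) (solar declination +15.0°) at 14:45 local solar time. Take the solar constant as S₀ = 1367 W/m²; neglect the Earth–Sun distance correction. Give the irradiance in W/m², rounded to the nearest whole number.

483 W/m²

Hour angle H = 15° × (14.75 − 12) = 41.25°.
With φ = -43.1°, δ = 15.0°, H = 41.25°: sin φ sin δ = -0.1768, cos φ cos δ cos H = 0.5303, so cos θ_z = 0.3535.
Top-of-atmosphere irradiance = S₀ cos θ_z = 1367 × 0.3535 = 483.23 W/m².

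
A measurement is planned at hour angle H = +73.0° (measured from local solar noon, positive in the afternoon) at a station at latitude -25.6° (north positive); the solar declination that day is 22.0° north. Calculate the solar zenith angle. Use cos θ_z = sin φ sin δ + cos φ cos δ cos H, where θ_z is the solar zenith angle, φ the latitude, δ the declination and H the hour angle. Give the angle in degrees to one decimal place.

85.3°

cos θ_z = sin(-25.6°) sin(22.0°) + cos(-25.6°) cos(22.0°) cos(73.00°) = -0.1619 + 0.2445 = 0.0826.
θ_z = arccos(0.0826) = 85.26°.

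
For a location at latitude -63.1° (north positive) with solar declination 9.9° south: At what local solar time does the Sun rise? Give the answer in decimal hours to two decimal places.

4.66 h

The sunset hour angle satisfies cos H_s = −tan φ tan δ = -0.3440, giving H_s = 110.12°.
Sunrise is at 12 − H_s/15 = 12 − 7.341 = 4.659 h local solar time.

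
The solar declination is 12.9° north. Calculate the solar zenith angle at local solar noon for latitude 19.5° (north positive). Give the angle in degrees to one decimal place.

6.6°

At local solar noon the hour angle is zero, so the zenith angle is |φ − δ| = |19.5° − (12.9°)| = 6.6°.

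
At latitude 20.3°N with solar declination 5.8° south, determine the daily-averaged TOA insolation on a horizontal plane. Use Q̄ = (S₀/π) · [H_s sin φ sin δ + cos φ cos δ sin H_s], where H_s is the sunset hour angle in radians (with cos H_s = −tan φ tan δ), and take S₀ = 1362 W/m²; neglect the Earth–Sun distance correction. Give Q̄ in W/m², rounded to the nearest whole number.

381 W/m²

cos H_s = −tan(20.3°) · tan(-5.8°) = 0.0376, so H_s = arccos(0.0376) = 87.85°. In radians, H_s = 1.5333.
H_s sin φ sin δ = 1.5333 × 0.3469 × -0.1011 = -0.0538.
cos φ cos δ sin H_s = 0.9379 × 0.9949 × 0.9993 = 0.9325.
Q̄ = (1362/π) × (-0.0538 + 0.9325) = 433.54 × 0.8787 = 380.95 W/m².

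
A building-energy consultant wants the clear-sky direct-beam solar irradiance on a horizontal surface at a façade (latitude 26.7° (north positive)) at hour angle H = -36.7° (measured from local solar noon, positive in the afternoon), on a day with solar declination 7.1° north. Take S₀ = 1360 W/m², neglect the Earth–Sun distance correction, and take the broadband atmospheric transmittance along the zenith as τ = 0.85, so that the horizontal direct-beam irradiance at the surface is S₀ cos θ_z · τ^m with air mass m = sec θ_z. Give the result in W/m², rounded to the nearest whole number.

843 W/m²

With φ = 26.7°, δ = 7.1°, H = -36.70°: sin φ sin δ = 0.0555, cos φ cos δ cos H = 0.7108, so cos θ_z = 0.7663.
Air mass m = 1/cos θ_z = 1/0.7663 = 1.305; τ^m = 0.85^1.305 = 0.8089.
Surface direct beam = 1360 × 0.7663 × 0.8089 = 843.01 W/m².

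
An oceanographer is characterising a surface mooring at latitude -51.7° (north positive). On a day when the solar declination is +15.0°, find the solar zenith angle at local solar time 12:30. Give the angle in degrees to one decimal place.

Hour angle H = 15° × (12.5 − 12) = 7.50°.
With φ = -51.7°, δ = 15.0°, H = 7.50°: sin φ sin δ = -0.2031, cos φ cos δ cos H = 0.5935, so cos θ_z = 0.3904.
θ_z = arccos(0.3904) = 67.02°.

67.0°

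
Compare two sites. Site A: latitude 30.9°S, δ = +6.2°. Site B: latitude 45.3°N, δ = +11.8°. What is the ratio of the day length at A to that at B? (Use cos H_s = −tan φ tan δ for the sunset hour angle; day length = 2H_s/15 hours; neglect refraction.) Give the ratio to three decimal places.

0.844

A: H_s = arccos(−tan -30.9° · tan 6.2°) = 86.27°, so 2H_s/15 = 11.5027 h.
B: H_s = arccos(−tan 45.3° · tan 11.8°) = 102.19°, so 2H_s/15 = 13.6253 h.
Ratio A/B = 11.5027 / 13.6253 = 0.8442.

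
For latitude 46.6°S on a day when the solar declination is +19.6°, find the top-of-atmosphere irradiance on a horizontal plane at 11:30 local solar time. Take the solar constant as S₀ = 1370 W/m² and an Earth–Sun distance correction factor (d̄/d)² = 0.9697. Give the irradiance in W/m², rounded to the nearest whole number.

Hour angle H = 15° × (11.5 − 12) = -7.50°.
With φ = -46.6°, δ = 19.6°, H = -7.50°: sin φ sin δ = -0.2437, cos φ cos δ cos H = 0.6417, so cos θ_z = 0.3980.
Top-of-atmosphere irradiance = S₀ (d̄/d)² cos θ_z = 1370 × 0.9697 × 0.3980 = 528.74 W/m².

529 W/m²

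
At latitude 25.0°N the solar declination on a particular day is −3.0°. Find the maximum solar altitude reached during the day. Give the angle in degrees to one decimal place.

62.0°

At local solar noon the hour angle is zero, so the elevation is 90° − |φ − δ| = 90° − |25.0° − (-3.0°)| = 90° − 28.0° = 62.0°.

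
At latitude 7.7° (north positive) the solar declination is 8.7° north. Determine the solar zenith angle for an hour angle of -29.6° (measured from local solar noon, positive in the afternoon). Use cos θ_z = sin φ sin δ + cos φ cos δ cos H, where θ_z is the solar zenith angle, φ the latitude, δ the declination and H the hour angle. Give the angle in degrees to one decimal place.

cos θ_z = sin φ sin δ + cos φ cos δ cos H = (0.1340)(0.1513) + (0.9910)(0.9885)(0.8695) = 0.8720.
θ_z = arccos(0.8720) = 29.31°.

29.3°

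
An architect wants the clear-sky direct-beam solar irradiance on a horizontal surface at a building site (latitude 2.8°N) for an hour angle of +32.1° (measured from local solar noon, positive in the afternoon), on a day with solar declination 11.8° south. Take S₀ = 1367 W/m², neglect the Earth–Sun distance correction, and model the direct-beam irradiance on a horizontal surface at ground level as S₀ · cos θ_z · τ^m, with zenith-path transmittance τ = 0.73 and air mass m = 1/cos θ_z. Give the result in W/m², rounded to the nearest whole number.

761 W/m²

With φ = 2.8°, δ = -11.8°, H = 32.10°: sin φ sin δ = -0.0100, cos φ cos δ cos H = 0.8282, so cos θ_z = 0.8182.
Air mass m = 1/cos θ_z = 1/0.8182 = 1.222; τ^m = 0.73^1.222 = 0.6807.
Surface direct beam = 1367 × 0.8182 × 0.6807 = 761.35 W/m².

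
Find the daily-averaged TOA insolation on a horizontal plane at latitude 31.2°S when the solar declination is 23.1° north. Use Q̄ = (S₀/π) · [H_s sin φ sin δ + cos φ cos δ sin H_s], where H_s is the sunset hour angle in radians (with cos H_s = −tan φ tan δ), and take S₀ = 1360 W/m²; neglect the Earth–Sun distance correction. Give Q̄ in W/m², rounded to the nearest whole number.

214 W/m²

−tan φ tan δ = −(-0.6056)(0.4265) = 0.2583; H_s = arccos(0.2583) = 75.03°. In radians, H_s = 1.3095.
H_s sin φ sin δ = 1.3095 × -0.5180 × 0.3923 = -0.2661.
cos φ cos δ sin H_s = 0.8554 × 0.9198 × 0.9661 = 0.7601.
Q̄ = (1360/π) × (-0.2661 + 0.7601) = 432.90 × 0.4940 = 213.85 W/m².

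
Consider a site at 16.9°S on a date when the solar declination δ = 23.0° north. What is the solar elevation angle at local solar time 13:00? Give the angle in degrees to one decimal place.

Hour angle H = 15° × (13 − 12) = 15.00°.
cos θ_z = sin(-16.9°) sin(23.0°) + cos(-16.9°) cos(23.0°) cos(15.00°) = -0.1136 + 0.8507 = 0.7371.
θ_z = arccos(0.7371) = 42.52°, so the elevation is 90° − 42.52° = 47.48°.

47.5°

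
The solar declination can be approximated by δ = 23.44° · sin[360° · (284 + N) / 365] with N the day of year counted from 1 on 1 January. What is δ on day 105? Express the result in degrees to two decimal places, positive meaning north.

+9.41°

360 × (284 + 105) / 365 = 383.671°; sin(383.671°) = 0.4015.
δ = 23.44 × 0.4015 = 9.411° ≈ +9.41°.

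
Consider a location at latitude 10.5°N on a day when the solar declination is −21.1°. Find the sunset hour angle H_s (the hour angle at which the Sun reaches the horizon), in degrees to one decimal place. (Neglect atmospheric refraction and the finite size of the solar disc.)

85.9°

The sunset hour angle satisfies cos H_s = −tan φ tan δ = 0.0715, giving H_s = 85.90°.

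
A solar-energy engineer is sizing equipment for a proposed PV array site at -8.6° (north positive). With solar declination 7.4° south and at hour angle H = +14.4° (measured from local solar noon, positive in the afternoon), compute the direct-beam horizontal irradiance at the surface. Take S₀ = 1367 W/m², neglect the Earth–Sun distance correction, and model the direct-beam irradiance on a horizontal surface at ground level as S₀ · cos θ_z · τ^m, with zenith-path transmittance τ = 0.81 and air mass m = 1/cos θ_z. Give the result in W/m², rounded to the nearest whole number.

1066 W/m²

With φ = -8.6°, δ = -7.4°, H = 14.40°: sin φ sin δ = 0.0193, cos φ cos δ cos H = 0.9497, so cos θ_z = 0.9690.
Air mass m = 1/cos θ_z = 1/0.9690 = 1.032; τ^m = 0.81^1.032 = 0.8046.
Surface direct beam = 1367 × 0.9690 × 0.8046 = 1065.79 W/m².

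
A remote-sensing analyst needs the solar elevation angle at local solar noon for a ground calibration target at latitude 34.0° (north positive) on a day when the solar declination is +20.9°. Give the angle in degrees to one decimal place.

At local solar noon the hour angle is zero, so the elevation is 90° − |φ − δ| = 90° − |34.0° − (20.9°)| = 90° − 13.1° = 76.9°.

76.9°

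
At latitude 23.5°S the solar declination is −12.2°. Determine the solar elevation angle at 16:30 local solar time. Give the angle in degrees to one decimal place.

Hour angle H = 15° × (16.5 − 12) = 67.50°.
cos θ_z = sin φ sin δ + cos φ cos δ cos H = (-0.3987)(-0.2113) + (0.9171)(0.9774)(0.3827) = 0.4273.
θ_z = arccos(0.4273) = 64.70°, so the elevation is 90° − 64.70° = 25.30°.

25.3°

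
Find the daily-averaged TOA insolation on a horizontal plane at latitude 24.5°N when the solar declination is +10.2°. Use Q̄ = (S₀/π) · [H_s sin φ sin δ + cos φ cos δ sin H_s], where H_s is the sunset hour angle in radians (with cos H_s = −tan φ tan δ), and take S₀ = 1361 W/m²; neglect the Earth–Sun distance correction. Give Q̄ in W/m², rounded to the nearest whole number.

439 W/m²

−tan φ tan δ = −(0.4557)(0.1799) = -0.0820; H_s = arccos(-0.0820) = 94.70°. In radians, H_s = 1.6528.
H_s sin φ sin δ = 1.6528 × 0.4147 × 0.1771 = 0.1214.
cos φ cos δ sin H_s = 0.9100 × 0.9842 × 0.9966 = 0.8926.
Q̄ = (1361/π) × (0.1214 + 0.8926) = 433.22 × 1.0140 = 439.29 W/m².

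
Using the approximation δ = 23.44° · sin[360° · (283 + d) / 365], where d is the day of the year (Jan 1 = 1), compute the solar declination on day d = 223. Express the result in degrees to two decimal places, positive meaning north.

+15.36°

360 × (283 + 223) / 365 = 499.068°; sin(499.068°) = 0.6552.
δ = 23.44 × 0.6552 = 15.358° ≈ +15.36°.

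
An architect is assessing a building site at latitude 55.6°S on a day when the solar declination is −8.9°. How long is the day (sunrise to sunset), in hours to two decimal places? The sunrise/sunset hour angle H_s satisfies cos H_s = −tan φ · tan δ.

13.76 hours

The sunset hour angle satisfies cos H_s = −tan φ tan δ = -0.2287, giving H_s = 103.22°.
Day length = 2 H_s / 15° h⁻¹ = 206.44° / 15 = 13.763 h.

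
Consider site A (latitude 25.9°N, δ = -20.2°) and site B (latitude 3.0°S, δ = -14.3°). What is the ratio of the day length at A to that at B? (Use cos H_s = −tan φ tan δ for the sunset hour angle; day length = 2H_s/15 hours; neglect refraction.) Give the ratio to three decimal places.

0.878

A: H_s = arccos(−tan 25.9° · tan -20.2°) = 79.71°, so 2H_s/15 = 10.6280 h.
B: H_s = arccos(−tan -3.0° · tan -14.3°) = 90.77°, so 2H_s/15 = 12.1027 h.
Ratio A/B = 10.6280 / 12.1027 = 0.8782.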